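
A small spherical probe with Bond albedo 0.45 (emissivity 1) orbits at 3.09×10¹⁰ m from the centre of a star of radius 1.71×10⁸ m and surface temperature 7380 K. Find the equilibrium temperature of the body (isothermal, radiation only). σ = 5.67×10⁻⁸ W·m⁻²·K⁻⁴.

The star's surface emits σT_*⁴; at distance d the flux is S = σT_*⁴(R_*/d)².
S = 5.67×10⁻⁸·(7380)⁴·(1.71×10⁸/3.09×10¹⁰)² = 5151 W/m².
For an isothermal sphere T⁴ = (1−a)S/(4σ) = 1.249×10¹⁰ K⁴.

T ≈ 334 K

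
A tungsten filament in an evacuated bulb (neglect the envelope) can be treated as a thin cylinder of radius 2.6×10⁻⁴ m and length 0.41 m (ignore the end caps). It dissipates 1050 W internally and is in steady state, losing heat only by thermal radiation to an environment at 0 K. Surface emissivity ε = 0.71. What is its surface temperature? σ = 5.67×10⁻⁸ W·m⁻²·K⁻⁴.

Steady state: internal power = radiated power, P = εσA T⁴.
Radiating area A = 2πrL = 6.698×10⁻⁴ m².
T⁴ = P/(εσA) = 1050/(0.71·5.67×10⁻⁸·6.698×10⁻⁴) = 3.894×10¹³ K⁴.
T = (3.894×10¹³)^(1/4).

T ≈ 2500 K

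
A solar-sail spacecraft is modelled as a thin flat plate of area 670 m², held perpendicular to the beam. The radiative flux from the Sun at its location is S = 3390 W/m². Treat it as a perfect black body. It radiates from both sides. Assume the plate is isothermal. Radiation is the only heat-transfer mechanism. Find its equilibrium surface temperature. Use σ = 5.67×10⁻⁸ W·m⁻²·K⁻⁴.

T ≈ 416 K

At equilibrium, absorbed power = emitted power.
Absorbing cross-section = A = 670.0 m²; emitting surface = 2A = 1340 m² (ratio 2).
S·A_cross = εσ·A_surf·T⁴  ⇒  T⁴ = S/(2σ).
T⁴ = 1.00·3390/(2·5.67×10⁻⁸) = 2.989×10¹⁰ K⁴.
T = (2.989×10¹⁰)^(1/4).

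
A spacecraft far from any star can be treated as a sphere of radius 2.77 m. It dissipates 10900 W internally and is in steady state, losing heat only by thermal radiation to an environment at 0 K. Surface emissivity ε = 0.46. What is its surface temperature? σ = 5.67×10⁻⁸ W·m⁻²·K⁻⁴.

T ≈ 257 K

Steady state: internal power = radiated power, P = εσA T⁴.
Radiating area A = 4πr² = 96.42 m².
T⁴ = P/(εσA) = 10900/(0.46·5.67×10⁻⁸·96.42) = 4.334×10⁹ K⁴.
T = (4.334×10⁹)^(1/4).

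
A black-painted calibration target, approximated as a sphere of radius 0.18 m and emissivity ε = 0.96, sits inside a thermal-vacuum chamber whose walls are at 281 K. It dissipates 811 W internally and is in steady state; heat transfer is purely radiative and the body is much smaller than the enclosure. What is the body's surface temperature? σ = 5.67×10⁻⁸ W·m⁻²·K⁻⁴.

For a small grey body in a large enclosure, net radiated power = εσA(T⁴ − T_w⁴).
Steady state: P = εσA(T⁴ − T_w⁴) with A = 4πr² = 0.4072 m².
T⁴ = P/(εσA) + T_w⁴ = 811/(0.96·5.67×10⁻⁸·0.4072) + (281)⁴
    = 3.659×10¹⁰ + 6.235×10⁹ = 4.283×10¹⁰ K⁴.

T ≈ 455 K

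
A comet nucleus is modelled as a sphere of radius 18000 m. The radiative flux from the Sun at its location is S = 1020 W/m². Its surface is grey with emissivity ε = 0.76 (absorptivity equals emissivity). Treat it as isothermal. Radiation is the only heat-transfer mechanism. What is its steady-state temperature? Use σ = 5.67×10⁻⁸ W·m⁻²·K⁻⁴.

T ≈ 259 K

At equilibrium, absorbed power = emitted power.
Absorbing cross-section = πr² = 1.018×10⁹ m²; emitting surface = 4πr² = 4.072×10⁹ m² (ratio 4).
εS·A_cross = εσ·A_surf·T⁴  ⇒  T⁴ = S/(4σ)   (ε cancels).
T⁴ = 1020/(4·5.67×10⁻⁸) = 4.497×10⁹ K⁴.
T = (4.497×10⁹)^(1/4).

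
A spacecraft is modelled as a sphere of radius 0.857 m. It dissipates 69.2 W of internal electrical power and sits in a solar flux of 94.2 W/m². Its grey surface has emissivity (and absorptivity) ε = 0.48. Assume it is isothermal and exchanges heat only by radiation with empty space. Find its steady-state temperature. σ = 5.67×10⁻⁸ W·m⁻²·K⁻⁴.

At steady state, absorbed solar power + internal power = radiated power.
Absorbed: α·S·A_cross = 0.48·94.2·2.307 = 104.3 W (cross-section πr²).
Total input = 104.3 + 69.2 = 173.5 W.
Radiated: εσ·A_surf·T⁴ with A_surf = 4πr² = 9.229 m².
T⁴ = 173.5/(0.48·5.67×10⁻⁸·9.229) = 6.908×10⁸ K⁴.

T ≈ 162 K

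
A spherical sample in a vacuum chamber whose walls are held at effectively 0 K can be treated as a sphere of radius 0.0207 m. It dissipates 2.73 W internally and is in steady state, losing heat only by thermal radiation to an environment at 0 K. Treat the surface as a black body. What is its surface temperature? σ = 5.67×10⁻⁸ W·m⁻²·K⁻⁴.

T ≈ 308 K

Steady state: internal power = radiated power, P = εσA T⁴.
Radiating area A = 4πr² = 0.005385 m².
T⁴ = P/(εσA) = 2.73/(1.0·5.67×10⁻⁸·0.005385) = 8.942×10⁹ K⁴.
T = (8.942×10⁹)^(1/4).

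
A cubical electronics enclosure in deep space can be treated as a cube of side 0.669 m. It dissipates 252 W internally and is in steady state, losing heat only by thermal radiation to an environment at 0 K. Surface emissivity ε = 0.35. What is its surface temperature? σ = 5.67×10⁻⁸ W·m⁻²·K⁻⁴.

Steady state: internal power = radiated power, P = εσA T⁴.
Radiating area A = 6L² = 2.685 m².
T⁴ = P/(εσA) = 252/(0.35·5.67×10⁻⁸·2.685) = 4.729×10⁹ K⁴.
T = (4.729×10⁹)^(1/4).

T ≈ 262 K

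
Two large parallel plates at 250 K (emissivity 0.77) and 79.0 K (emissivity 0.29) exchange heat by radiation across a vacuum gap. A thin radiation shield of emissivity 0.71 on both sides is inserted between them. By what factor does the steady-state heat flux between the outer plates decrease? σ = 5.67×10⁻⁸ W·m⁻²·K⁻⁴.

factor ≈ 1.48

Without shield: q₀ = σΔ(T⁴)/(1/ε₁+1/ε₂−1) with denominator 3.747.
With shield the two gaps are in series; the resistances add: (1/ε₁+1/ε_s−1)+(1/ε_s+1/ε₂−1) = 1.707+3.857 = 5.564.
Heat-flux ratio q₀/q = 5.564/3.747.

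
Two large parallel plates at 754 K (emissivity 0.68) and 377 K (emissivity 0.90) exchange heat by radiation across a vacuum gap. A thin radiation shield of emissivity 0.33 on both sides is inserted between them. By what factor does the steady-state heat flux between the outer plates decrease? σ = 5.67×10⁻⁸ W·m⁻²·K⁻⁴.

factor ≈ 4.20

Without shield: q₀ = σΔ(T⁴)/(1/ε₁+1/ε₂−1) with denominator 1.582.
With shield the two gaps are in series; the resistances add: (1/ε₁+1/ε_s−1)+(1/ε_s+1/ε₂−1) = 3.501+3.141 = 6.642.
Heat-flux ratio q₀/q = 6.642/1.582.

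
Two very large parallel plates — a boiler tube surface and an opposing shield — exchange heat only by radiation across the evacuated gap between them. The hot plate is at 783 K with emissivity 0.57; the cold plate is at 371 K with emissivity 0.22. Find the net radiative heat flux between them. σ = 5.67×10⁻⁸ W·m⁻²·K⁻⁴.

For two infinite grey parallel plates, q = σ(T₁⁴ − T₂⁴)/(1/ε₁ + 1/ε₂ − 1).
T₁⁴ − T₂⁴ = 3.759×10¹¹ − 1.895×10¹⁰ = 3.569×10¹¹ K⁴.
1/ε₁ + 1/ε₂ − 1 = 1.754 + 4.545 − 1 = 5.300.
q = 5.67×10⁻⁸ × 3.569×10¹¹ / 5.300.

q ≈ 3820 W/m²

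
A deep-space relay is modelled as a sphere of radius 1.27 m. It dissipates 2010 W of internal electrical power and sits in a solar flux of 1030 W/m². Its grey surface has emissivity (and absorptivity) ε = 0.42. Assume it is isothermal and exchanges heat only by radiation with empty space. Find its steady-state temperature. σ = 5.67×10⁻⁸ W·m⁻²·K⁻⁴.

At steady state, absorbed solar power + internal power = radiated power.
Absorbed: α·S·A_cross = 0.42·1030·5.067 = 2192 W (cross-section πr²).
Total input = 2192 + 2010 = 4202 W.
Radiated: εσ·A_surf·T⁴ with A_surf = 4πr² = 20.27 m².
T⁴ = 4202/(0.42·5.67×10⁻⁸·20.27) = 8.706×10⁹ K⁴.

T ≈ 305 K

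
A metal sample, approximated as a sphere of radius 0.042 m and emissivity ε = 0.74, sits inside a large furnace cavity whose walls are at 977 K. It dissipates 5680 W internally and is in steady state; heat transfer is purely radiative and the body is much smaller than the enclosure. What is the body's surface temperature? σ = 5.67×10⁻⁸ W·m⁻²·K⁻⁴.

T ≈ 1630 K

For a small grey body in a large enclosure, net radiated power = εσA(T⁴ − T_w⁴).
Steady state: P = εσA(T⁴ − T_w⁴) with A = 4πr² = 0.02217 m².
T⁴ = P/(εσA) + T_w⁴ = 5680/(0.74·5.67×10⁻⁸·0.02217) + (977)⁴
    = 6.107×10¹² + 9.111×10¹¹ = 7.018×10¹² K⁴.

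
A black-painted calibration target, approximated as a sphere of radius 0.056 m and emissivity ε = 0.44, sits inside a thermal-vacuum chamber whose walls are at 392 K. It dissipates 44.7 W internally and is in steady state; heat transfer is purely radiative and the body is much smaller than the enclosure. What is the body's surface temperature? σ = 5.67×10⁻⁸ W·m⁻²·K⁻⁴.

For a small grey body in a large enclosure, net radiated power = εσA(T⁴ − T_w⁴).
Steady state: P = εσA(T⁴ − T_w⁴) with A = 4πr² = 0.03941 m².
T⁴ = P/(εσA) + T_w⁴ = 44.7/(0.44·5.67×10⁻⁸·0.03941) + (392)⁴
    = 4.547×10¹⁰ + 2.361×10¹⁰ = 6.908×10¹⁰ K⁴.

T ≈ 513 K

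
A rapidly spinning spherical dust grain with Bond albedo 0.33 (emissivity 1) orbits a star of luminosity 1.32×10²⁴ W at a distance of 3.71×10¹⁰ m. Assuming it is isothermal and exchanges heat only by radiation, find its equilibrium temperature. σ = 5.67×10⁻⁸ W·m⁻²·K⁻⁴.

First find the stellar flux at distance d: S = L/(4πd²) = 1.32×10²⁴/(4π·(3.71×10¹⁰)²) = 76.32 W/m².
For an isothermal sphere, absorbed (1−a)S·πr² = emitted σ·4πr²·T⁴, so T⁴ = (1−a)S/(4σ).
T⁴ = 0.670·76.32/(4·5.67×10⁻⁸) = 2.254×10⁸ K⁴.

T ≈ 123 K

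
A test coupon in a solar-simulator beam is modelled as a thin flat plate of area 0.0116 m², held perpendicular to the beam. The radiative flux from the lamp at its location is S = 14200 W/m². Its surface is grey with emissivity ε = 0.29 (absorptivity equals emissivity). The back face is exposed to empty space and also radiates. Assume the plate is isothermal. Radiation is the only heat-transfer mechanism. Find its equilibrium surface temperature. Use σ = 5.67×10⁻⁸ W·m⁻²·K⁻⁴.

At equilibrium, absorbed power = emitted power.
Absorbing cross-section = A = 0.01160 m²; emitting surface = 2A = 0.02320 m² (ratio 2).
εS·A_cross = εσ·A_surf·T⁴  ⇒  T⁴ = S/(2σ)   (ε cancels).
T⁴ = 14200/(2·5.67×10⁻⁸) = 1.252×10¹¹ K⁴.
T = (1.252×10¹¹)^(1/4).

T ≈ 595 K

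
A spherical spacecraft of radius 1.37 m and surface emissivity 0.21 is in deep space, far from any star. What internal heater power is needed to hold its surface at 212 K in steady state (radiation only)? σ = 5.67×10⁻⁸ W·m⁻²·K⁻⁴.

P ≈ 567 W

P = εσ·4πr²·T⁴.
4πr² = 23.59 m²; T⁴ = 2.020×10⁹ K⁴.
P = 0.21·5.67×10⁻⁸·23.59·2.020×10⁹.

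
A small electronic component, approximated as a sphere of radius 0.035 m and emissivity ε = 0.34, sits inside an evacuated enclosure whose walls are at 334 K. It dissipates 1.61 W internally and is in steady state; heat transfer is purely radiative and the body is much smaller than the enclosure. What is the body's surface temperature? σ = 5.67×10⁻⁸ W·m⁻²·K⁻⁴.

For a small grey body in a large enclosure, net radiated power = εσA(T⁴ − T_w⁴).
Steady state: P = εσA(T⁴ − T_w⁴) with A = 4πr² = 0.01539 m².
T⁴ = P/(εσA) + T_w⁴ = 1.61/(0.34·5.67×10⁻⁸·0.01539) + (334)⁴
    = 5.425×10⁹ + 1.244×10¹⁰ = 1.787×10¹⁰ K⁴.

T ≈ 366 K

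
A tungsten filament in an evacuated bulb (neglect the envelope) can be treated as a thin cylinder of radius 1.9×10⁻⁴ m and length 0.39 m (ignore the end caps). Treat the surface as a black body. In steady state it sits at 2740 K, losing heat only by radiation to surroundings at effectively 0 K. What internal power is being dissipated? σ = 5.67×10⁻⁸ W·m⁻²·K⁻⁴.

Steady state: P = εσA T⁴.
A = 2πrL = 4.656×10⁻⁴ m²; T⁴ = (2740)⁴ = 5.636×10¹³ K⁴.
P = 1.0 × 5.67×10⁻⁸ × 4.656×10⁻⁴ × 5.636×10¹³.

P ≈ 1490 W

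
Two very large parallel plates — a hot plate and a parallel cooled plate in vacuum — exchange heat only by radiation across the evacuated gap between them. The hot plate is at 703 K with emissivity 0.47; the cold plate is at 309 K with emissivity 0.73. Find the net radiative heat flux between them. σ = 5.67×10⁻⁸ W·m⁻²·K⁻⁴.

For two infinite grey parallel plates, q = σ(T₁⁴ − T₂⁴)/(1/ε₁ + 1/ε₂ − 1).
T₁⁴ − T₂⁴ = 2.442×10¹¹ − 9.117×10⁹ = 2.351×10¹¹ K⁴.
1/ε₁ + 1/ε₂ − 1 = 2.128 + 1.370 − 1 = 2.498.
q = 5.67×10⁻⁸ × 2.351×10¹¹ / 2.498.

q ≈ 5340 W/m²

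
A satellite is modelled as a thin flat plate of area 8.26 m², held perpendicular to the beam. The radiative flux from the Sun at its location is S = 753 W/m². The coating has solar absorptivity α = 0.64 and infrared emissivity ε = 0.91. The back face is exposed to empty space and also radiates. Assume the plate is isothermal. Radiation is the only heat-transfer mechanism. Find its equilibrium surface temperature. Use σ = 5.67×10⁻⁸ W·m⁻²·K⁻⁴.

At equilibrium, absorbed power = emitted power.
Absorbing cross-section = A = 8.260 m²; emitting surface = 2A = 16.52 m² (ratio 2).
αS·A_cross = εσ·A_surf·T⁴  ⇒  T⁴ = αS/(ε·2σ).
T⁴ = 0.640·753/(0.91·2·5.67×10⁻⁸) = 4.670×10⁹ K⁴.
T = (4.670×10⁹)^(1/4).

T ≈ 261 K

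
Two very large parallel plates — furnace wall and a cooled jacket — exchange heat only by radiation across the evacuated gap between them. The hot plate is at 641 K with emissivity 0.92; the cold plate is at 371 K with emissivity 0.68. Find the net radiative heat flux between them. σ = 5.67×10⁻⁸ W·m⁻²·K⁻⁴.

For two infinite grey parallel plates, q = σ(T₁⁴ − T₂⁴)/(1/ε₁ + 1/ε₂ − 1).
T₁⁴ − T₂⁴ = 1.688×10¹¹ − 1.895×10¹⁰ = 1.499×10¹¹ K⁴.
1/ε₁ + 1/ε₂ − 1 = 1.087 + 1.471 − 1 = 1.558.
q = 5.67×10⁻⁸ × 1.499×10¹¹ / 1.558.

q ≈ 5460 W/m²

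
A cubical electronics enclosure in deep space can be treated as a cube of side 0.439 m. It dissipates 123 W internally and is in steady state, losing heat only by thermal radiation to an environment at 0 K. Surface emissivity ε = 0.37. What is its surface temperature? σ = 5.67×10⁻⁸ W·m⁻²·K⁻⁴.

T ≈ 267 K

Steady state: internal power = radiated power, P = εσA T⁴.
Radiating area A = 6L² = 1.156 m².
T⁴ = P/(εσA) = 123/(0.37·5.67×10⁻⁸·1.156) = 5.070×10⁹ K⁴.
T = (5.070×10⁹)^(1/4).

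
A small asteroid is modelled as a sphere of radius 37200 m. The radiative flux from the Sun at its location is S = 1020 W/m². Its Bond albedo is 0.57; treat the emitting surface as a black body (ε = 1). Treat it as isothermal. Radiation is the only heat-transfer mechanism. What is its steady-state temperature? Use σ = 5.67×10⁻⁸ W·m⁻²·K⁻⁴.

T ≈ 210 K

At equilibrium, absorbed power = emitted power.
Absorbing cross-section = πr² = 4.347×10⁹ m²; emitting surface = 4πr² = 1.739×10¹⁰ m² (ratio 4).
(1−a)S·A_cross = εσ·A_surf·T⁴  ⇒  T⁴ = (1−a)S/(4σ).
T⁴ = 0.430·1020/(4·5.67×10⁻⁸) = 1.934×10⁹ K⁴.
T = (1.934×10⁹)^(1/4).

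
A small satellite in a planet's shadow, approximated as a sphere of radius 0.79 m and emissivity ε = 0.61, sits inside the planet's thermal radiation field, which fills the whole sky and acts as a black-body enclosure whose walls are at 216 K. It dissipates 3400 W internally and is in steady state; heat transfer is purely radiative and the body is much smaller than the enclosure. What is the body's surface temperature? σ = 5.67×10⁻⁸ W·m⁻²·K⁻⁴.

T ≈ 348 K

For a small grey body in a large enclosure, net radiated power = εσA(T⁴ − T_w⁴).
Steady state: P = εσA(T⁴ − T_w⁴) with A = 4πr² = 7.843 m².
T⁴ = P/(εσA) + T_w⁴ = 3400/(0.61·5.67×10⁻⁸·7.843) + (216)⁴
    = 1.253×10¹⁰ + 2.177×10⁹ = 1.471×10¹⁰ K⁴.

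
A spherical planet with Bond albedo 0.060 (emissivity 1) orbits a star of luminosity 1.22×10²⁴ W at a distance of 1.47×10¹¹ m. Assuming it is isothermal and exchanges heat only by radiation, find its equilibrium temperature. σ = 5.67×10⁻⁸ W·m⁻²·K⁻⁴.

First find the stellar flux at distance d: S = L/(4πd²) = 1.22×10²⁴/(4π·(1.47×10¹¹)²) = 4.493 W/m².
For an isothermal sphere, absorbed (1−a)S·πr² = emitted σ·4πr²·T⁴, so T⁴ = (1−a)S/(4σ).
T⁴ = 0.940·4.493/(4·5.67×10⁻⁸) = 1.862×10⁷ K⁴.

T ≈ 65.7 K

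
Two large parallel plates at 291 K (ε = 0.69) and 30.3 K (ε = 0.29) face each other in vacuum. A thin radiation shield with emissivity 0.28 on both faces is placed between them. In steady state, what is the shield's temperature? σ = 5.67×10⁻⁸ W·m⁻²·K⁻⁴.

In steady state the net flux on the hot side equals that on the cold side.
σ(T₁⁴−T_s⁴)/D₁ = σ(T_s⁴−T₂⁴)/D₂, with D₁ = 1/ε₁+1/ε_s−1 = 4.021, D₂ = 1/ε_s+1/ε₂−1 = 6.020.
Solve for T_s⁴: T_s⁴ = (D₂·T₁⁴ + D₁·T₂⁴)/(D₁+D₂) = 4.300×10⁹ K⁴.

T_s ≈ 256 K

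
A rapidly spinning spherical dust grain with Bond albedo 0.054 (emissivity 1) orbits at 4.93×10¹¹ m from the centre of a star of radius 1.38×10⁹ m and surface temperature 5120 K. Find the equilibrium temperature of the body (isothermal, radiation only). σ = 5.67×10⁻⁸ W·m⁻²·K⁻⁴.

The star's surface emits σT_*⁴; at distance d the flux is S = σT_*⁴(R_*/d)².
S = 5.67×10⁻⁸·(5120)⁴·(1.38×10⁹/4.93×10¹¹)² = 305.3 W/m².
For an isothermal sphere T⁴ = (1−a)S/(4σ) = 1.273×10⁹ K⁴.

T ≈ 189 K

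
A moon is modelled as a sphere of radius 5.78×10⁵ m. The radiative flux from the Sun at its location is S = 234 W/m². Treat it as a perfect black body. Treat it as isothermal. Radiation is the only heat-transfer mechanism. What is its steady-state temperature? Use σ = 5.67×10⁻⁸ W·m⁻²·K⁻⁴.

At equilibrium, absorbed power = emitted power.
Absorbing cross-section = πr² = 1.050×10¹² m²; emitting surface = 4πr² = 4.198×10¹² m² (ratio 4).
S·A_cross = εσ·A_surf·T⁴  ⇒  T⁴ = S/(4σ).
T⁴ = 1.00·234/(4·5.67×10⁻⁸) = 1.032×10⁹ K⁴.
T = (1.032×10⁹)^(1/4).

T ≈ 179 K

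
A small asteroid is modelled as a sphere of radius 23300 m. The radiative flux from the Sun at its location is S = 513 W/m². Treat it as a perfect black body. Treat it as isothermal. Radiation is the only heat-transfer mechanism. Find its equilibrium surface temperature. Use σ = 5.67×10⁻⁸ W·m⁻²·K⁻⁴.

T ≈ 218 K

At equilibrium, absorbed power = emitted power.
Absorbing cross-section = πr² = 1.706×10⁹ m²; emitting surface = 4πr² = 6.822×10⁹ m² (ratio 4).
S·A_cross = εσ·A_surf·T⁴  ⇒  T⁴ = S/(4σ).
T⁴ = 1.00·513/(4·5.67×10⁻⁸) = 2.262×10⁹ K⁴.
T = (2.262×10⁹)^(1/4).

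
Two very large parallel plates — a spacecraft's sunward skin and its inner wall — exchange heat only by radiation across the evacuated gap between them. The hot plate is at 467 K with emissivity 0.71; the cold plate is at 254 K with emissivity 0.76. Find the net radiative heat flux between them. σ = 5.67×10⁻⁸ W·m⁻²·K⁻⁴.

q ≈ 1430 W/m²

For two infinite grey parallel plates, q = σ(T₁⁴ − T₂⁴)/(1/ε₁ + 1/ε₂ − 1).
T₁⁴ − T₂⁴ = 4.756×10¹⁰ − 4.162×10⁹ = 4.340×10¹⁰ K⁴.
1/ε₁ + 1/ε₂ − 1 = 1.408 + 1.316 − 1 = 1.724.
q = 5.67×10⁻⁸ × 4.340×10¹⁰ / 1.724.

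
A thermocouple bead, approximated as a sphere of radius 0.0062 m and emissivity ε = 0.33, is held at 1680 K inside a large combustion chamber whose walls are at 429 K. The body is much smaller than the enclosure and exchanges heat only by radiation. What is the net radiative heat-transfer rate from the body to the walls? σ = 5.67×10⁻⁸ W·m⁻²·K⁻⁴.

For a small grey body in a large enclosure: P_net = εσA(T_body⁴ − T_wall⁴).
A = 4πr² = 4.831×10⁻⁴ m²; T_body⁴ − T_wall⁴ = 7.966×10¹² − 3.387×10¹⁰ = 7.932×10¹² K⁴.
|P_net| = 0.33·5.67×10⁻⁸·4.831×10⁻⁴·7.932×10¹².

P_net ≈ 71.7 W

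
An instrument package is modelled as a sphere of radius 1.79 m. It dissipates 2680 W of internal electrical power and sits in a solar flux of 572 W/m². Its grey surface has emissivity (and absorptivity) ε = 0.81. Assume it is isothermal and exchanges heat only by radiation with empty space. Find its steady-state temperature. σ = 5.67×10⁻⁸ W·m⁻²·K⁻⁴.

T ≈ 251 K

At steady state, absorbed solar power + internal power = radiated power.
Absorbed: α·S·A_cross = 0.81·572·10.07 = 4664 W (cross-section πr²).
Total input = 4664 + 2680 = 7344 W.
Radiated: εσ·A_surf·T⁴ with A_surf = 4πr² = 40.26 m².
T⁴ = 7344/(0.81·5.67×10⁻⁸·40.26) = 3.971×10⁹ K⁴.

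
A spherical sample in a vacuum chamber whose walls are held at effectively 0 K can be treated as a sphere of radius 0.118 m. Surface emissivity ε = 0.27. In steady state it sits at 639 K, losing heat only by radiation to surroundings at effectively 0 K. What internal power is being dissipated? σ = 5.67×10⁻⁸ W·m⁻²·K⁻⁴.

Steady state: P = εσA T⁴.
A = 4πr² = 0.1750 m²; T⁴ = (639)⁴ = 1.667×10¹¹ K⁴.
P = 0.27 × 5.67×10⁻⁸ × 0.1750 × 1.667×10¹¹.

P ≈ 447 W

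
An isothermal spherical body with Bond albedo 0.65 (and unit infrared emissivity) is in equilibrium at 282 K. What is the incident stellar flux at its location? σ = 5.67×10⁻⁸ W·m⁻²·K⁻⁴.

(1−a)S·πr² = σ·4πr²·T⁴ ⇒ S = 4σT⁴/(1−a).
S = 4·5.67×10⁻⁸·6.324×10⁹/0.350.

S ≈ 4100 W/m²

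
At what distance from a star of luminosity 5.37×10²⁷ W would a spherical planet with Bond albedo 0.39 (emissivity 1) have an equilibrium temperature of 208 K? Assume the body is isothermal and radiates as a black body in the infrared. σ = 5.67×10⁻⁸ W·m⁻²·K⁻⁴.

d ≈ 7.84×10¹¹ m

For an isothermal black-emitting sphere, (1−a)S·πr² = σ·4πr²·T⁴ ⇒ S = 4σT⁴/(1−a).
S = 4·5.67×10⁻⁸·(208)⁴/0.610 = 695.9 W/m².
Flux falls as S = L/(4πd²), so d = √(L/(4πS)) = √(5.37×10²⁷/(4π·695.9)).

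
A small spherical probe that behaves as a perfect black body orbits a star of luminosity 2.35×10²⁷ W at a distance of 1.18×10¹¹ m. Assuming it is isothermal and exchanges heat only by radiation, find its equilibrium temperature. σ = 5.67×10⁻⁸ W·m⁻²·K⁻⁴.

First find the stellar flux at distance d: S = L/(4πd²) = 2.35×10²⁷/(4π·(1.18×10¹¹)²) = 13430 W/m².
For an isothermal sphere, absorbed (1−a)S·πr² = emitted σ·4πr²·T⁴, so T⁴ = (1−a)S/(4σ).
T⁴ = 1.00·13430/(4·5.67×10⁻⁸) = 5.922×10¹⁰ K⁴.

T ≈ 493 K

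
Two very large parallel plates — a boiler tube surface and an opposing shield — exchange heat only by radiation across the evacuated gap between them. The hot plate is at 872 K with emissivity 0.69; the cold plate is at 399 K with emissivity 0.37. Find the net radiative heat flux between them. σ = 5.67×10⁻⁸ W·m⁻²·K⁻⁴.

q ≈ 9940 W/m²

For two infinite grey parallel plates, q = σ(T₁⁴ − T₂⁴)/(1/ε₁ + 1/ε₂ − 1).
T₁⁴ − T₂⁴ = 5.782×10¹¹ − 2.534×10¹⁰ = 5.528×10¹¹ K⁴.
1/ε₁ + 1/ε₂ − 1 = 1.449 + 2.703 − 1 = 3.152.
q = 5.67×10⁻⁸ × 5.528×10¹¹ / 3.152.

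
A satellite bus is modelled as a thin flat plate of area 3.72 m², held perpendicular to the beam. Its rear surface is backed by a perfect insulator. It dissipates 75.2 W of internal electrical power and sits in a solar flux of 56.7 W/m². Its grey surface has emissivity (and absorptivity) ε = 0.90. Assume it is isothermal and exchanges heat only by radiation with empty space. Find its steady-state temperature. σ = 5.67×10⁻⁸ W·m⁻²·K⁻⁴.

T ≈ 193 K

At steady state, absorbed solar power + internal power = radiated power.
Absorbed: α·S·A_cross = 0.90·56.7·3.720 = 189.8 W (cross-section A).
Total input = 189.8 + 75.2 = 265.0 W.
Radiated: εσ·A_surf·T⁴ with A_surf = A = 3.720 m².
T⁴ = 265.0/(0.90·5.67×10⁻⁸·3.720) = 1.396×10⁹ K⁴.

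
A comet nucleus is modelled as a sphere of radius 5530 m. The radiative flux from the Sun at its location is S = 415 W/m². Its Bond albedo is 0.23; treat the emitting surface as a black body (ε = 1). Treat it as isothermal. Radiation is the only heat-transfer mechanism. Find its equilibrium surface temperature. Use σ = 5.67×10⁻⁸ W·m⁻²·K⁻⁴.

T ≈ 194 K

At equilibrium, absorbed power = emitted power.
Absorbing cross-section = πr² = 9.607×10⁷ m²; emitting surface = 4πr² = 3.843×10⁸ m² (ratio 4).
(1−a)S·A_cross = εσ·A_surf·T⁴  ⇒  T⁴ = (1−a)S/(4σ).
T⁴ = 0.770·415/(4·5.67×10⁻⁸) = 1.409×10⁹ K⁴.
T = (1.409×10⁹)^(1/4).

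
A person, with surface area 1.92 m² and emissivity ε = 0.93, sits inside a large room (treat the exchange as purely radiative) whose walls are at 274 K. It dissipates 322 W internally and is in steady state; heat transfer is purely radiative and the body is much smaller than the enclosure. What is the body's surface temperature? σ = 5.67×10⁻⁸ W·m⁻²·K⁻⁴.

T ≈ 306 K

For a small grey body in a large enclosure, net radiated power = εσA(T⁴ − T_w⁴).
Steady state: P = εσA(T⁴ − T_w⁴) with A = 1.92 m².
T⁴ = P/(εσA) + T_w⁴ = 322/(0.93·5.67×10⁻⁸·1.920) + (274)⁴
    = 3.180×10⁹ + 5.636×10⁹ = 8.817×10⁹ K⁴.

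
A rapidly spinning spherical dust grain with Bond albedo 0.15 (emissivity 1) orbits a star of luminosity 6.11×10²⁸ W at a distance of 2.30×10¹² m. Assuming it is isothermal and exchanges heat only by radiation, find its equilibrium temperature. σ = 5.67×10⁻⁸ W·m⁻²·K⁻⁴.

First find the stellar flux at distance d: S = L/(4πd²) = 6.11×10²⁸/(4π·(2.30×10¹²)²) = 919.1 W/m².
For an isothermal sphere, absorbed (1−a)S·πr² = emitted σ·4πr²·T⁴, so T⁴ = (1−a)S/(4σ).
T⁴ = 0.850·919.1/(4·5.67×10⁻⁸) = 3.445×10⁹ K⁴.

T ≈ 242 K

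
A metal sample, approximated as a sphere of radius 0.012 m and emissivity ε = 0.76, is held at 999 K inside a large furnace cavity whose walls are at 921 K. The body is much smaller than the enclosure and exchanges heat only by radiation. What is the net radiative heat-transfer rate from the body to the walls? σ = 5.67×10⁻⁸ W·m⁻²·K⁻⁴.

P_net ≈ 21.6 W

For a small grey body in a large enclosure: P_net = εσA(T_body⁴ − T_wall⁴).
A = 4πr² = 0.001810 m²; T_body⁴ − T_wall⁴ = 9.960×10¹¹ − 7.195×10¹¹ = 2.765×10¹¹ K⁴.
|P_net| = 0.76·5.67×10⁻⁸·0.001810·2.765×10¹¹.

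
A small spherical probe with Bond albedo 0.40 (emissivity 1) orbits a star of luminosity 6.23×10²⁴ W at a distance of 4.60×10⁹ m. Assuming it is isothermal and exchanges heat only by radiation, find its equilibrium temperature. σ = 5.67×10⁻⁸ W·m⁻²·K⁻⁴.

First find the stellar flux at distance d: S = L/(4πd²) = 6.23×10²⁴/(4π·(4.60×10⁹)²) = 23430 W/m².
For an isothermal sphere, absorbed (1−a)S·πr² = emitted σ·4πr²·T⁴, so T⁴ = (1−a)S/(4σ).
T⁴ = 0.600·23430/(4·5.67×10⁻⁸) = 6.198×10¹⁰ K⁴.

T ≈ 499 K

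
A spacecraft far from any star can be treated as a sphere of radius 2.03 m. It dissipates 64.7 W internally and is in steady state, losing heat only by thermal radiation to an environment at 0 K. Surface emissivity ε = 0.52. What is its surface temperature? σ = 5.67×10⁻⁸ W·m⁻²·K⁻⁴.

Steady state: internal power = radiated power, P = εσA T⁴.
Radiating area A = 4πr² = 51.78 m².
T⁴ = P/(εσA) = 64.7/(0.52·5.67×10⁻⁸·51.78) = 4.238×10⁷ K⁴.
T = (4.238×10⁷)^(1/4).

T ≈ 80.7 K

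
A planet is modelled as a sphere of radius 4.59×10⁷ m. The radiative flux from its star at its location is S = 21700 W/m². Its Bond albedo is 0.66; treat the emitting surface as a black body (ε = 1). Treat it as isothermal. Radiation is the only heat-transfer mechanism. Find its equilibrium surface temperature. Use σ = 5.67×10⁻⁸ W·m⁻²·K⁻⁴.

T ≈ 425 K

At equilibrium, absorbed power = emitted power.
Absorbing cross-section = πr² = 6.619×10¹⁵ m²; emitting surface = 4πr² = 2.647×10¹⁶ m² (ratio 4).
(1−a)S·A_cross = εσ·A_surf·T⁴  ⇒  T⁴ = (1−a)S/(4σ).
T⁴ = 0.340·21700/(4·5.67×10⁻⁸) = 3.253×10¹⁰ K⁴.
T = (3.253×10¹⁰)^(1/4).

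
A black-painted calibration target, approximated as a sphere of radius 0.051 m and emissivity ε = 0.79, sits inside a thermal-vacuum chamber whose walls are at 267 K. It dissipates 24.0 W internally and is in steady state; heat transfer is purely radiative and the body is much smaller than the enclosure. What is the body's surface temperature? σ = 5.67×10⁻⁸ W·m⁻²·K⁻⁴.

T ≈ 383 K

For a small grey body in a large enclosure, net radiated power = εσA(T⁴ − T_w⁴).
Steady state: P = εσA(T⁴ − T_w⁴) with A = 4πr² = 0.03269 m².
T⁴ = P/(εσA) + T_w⁴ = 24.0/(0.79·5.67×10⁻⁸·0.03269) + (267)⁴
    = 1.639×10¹⁰ + 5.082×10⁹ = 2.147×10¹⁰ K⁴.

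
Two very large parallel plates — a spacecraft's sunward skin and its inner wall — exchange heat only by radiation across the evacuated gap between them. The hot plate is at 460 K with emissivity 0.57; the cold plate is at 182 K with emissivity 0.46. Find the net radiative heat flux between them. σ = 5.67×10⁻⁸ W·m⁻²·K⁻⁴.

For two infinite grey parallel plates, q = σ(T₁⁴ − T₂⁴)/(1/ε₁ + 1/ε₂ − 1).
T₁⁴ − T₂⁴ = 4.477×10¹⁰ − 1.097×10⁹ = 4.368×10¹⁰ K⁴.
1/ε₁ + 1/ε₂ − 1 = 1.754 + 2.174 − 1 = 2.928.
q = 5.67×10⁻⁸ × 4.368×10¹⁰ / 2.928.

q ≈ 846 W/m²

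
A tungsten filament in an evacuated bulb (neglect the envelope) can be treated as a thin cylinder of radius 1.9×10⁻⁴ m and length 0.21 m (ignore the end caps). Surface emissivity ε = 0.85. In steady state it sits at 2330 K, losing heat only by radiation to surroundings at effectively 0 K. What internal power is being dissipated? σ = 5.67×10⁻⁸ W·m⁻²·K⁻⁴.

P ≈ 356 W

Steady state: P = εσA T⁴.
A = 2πrL = 2.507×10⁻⁴ m²; T⁴ = (2330)⁴ = 2.947×10¹³ K⁴.
P = 0.85 × 5.67×10⁻⁸ × 2.507×10⁻⁴ × 2.947×10¹³.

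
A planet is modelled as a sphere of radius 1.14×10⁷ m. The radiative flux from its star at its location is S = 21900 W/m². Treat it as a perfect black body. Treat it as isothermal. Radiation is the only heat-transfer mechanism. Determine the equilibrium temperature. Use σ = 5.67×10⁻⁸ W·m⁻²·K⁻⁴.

T ≈ 557 K

At equilibrium, absorbed power = emitted power.
Absorbing cross-section = πr² = 4.083×10¹⁴ m²; emitting surface = 4πr² = 1.633×10¹⁵ m² (ratio 4).
S·A_cross = εσ·A_surf·T⁴  ⇒  T⁴ = S/(4σ).
T⁴ = 1.00·21900/(4·5.67×10⁻⁸) = 9.656×10¹⁰ K⁴.
T = (9.656×10¹⁰)^(1/4).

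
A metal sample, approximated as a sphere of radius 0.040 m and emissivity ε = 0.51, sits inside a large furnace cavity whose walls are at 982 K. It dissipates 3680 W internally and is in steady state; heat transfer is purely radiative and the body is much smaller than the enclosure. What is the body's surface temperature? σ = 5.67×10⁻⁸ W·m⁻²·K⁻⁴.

T ≈ 1640 K

For a small grey body in a large enclosure, net radiated power = εσA(T⁴ − T_w⁴).
Steady state: P = εσA(T⁴ − T_w⁴) with A = 4πr² = 0.02011 m².
T⁴ = P/(εσA) + T_w⁴ = 3680/(0.51·5.67×10⁻⁸·0.02011) + (982)⁴
    = 6.329×10¹² + 9.299×10¹¹ = 7.259×10¹² K⁴.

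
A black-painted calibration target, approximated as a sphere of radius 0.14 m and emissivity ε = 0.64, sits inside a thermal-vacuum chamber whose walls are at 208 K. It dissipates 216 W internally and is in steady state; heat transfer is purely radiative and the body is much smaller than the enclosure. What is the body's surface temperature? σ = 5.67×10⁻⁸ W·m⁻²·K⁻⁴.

T ≈ 402 K

For a small grey body in a large enclosure, net radiated power = εσA(T⁴ − T_w⁴).
Steady state: P = εσA(T⁴ − T_w⁴) with A = 4πr² = 0.2463 m².
T⁴ = P/(εσA) + T_w⁴ = 216/(0.64·5.67×10⁻⁸·0.2463) + (208)⁴
    = 2.417×10¹⁰ + 1.872×10⁹ = 2.604×10¹⁰ K⁴.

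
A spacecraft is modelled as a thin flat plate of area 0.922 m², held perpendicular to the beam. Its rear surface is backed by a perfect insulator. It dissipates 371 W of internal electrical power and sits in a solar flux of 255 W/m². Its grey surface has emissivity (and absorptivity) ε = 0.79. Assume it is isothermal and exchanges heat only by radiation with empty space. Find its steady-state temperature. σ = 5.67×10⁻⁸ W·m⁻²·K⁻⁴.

T ≈ 341 K

At steady state, absorbed solar power + internal power = radiated power.
Absorbed: α·S·A_cross = 0.79·255·0.9220 = 185.7 W (cross-section A).
Total input = 185.7 + 371 = 556.7 W.
Radiated: εσ·A_surf·T⁴ with A_surf = A = 0.9220 m².
T⁴ = 556.7/(0.79·5.67×10⁻⁸·0.9220) = 1.348×10¹⁰ K⁴.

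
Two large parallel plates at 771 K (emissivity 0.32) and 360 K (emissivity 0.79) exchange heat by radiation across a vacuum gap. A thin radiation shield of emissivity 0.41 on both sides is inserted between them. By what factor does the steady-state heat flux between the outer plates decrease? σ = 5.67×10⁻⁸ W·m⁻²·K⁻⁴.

Without shield: q₀ = σΔ(T⁴)/(1/ε₁+1/ε₂−1) with denominator 3.391.
With shield the two gaps are in series; the resistances add: (1/ε₁+1/ε_s−1)+(1/ε_s+1/ε₂−1) = 4.564+2.705 = 7.269.
Heat-flux ratio q₀/q = 7.269/3.391.

factor ≈ 2.14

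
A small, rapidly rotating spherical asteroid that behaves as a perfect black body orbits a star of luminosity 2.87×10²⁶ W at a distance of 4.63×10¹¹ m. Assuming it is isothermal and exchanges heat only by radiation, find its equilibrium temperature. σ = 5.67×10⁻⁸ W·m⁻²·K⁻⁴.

First find the stellar flux at distance d: S = L/(4πd²) = 2.87×10²⁶/(4π·(4.63×10¹¹)²) = 106.5 W/m².
For an isothermal sphere, absorbed (1−a)S·πr² = emitted σ·4πr²·T⁴, so T⁴ = (1−a)S/(4σ).
T⁴ = 1.00·106.5/(4·5.67×10⁻⁸) = 4.698×10⁸ K⁴.

T ≈ 147 K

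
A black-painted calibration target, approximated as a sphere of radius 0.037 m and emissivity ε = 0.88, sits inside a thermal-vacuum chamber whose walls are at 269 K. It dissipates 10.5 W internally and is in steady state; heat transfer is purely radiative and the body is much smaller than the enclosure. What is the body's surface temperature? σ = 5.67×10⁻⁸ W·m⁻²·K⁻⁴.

For a small grey body in a large enclosure, net radiated power = εσA(T⁴ − T_w⁴).
Steady state: P = εσA(T⁴ − T_w⁴) with A = 4πr² = 0.01720 m².
T⁴ = P/(εσA) + T_w⁴ = 10.5/(0.88·5.67×10⁻⁸·0.01720) + (269)⁴
    = 1.223×10¹⁰ + 5.236×10⁹ = 1.747×10¹⁰ K⁴.

T ≈ 364 K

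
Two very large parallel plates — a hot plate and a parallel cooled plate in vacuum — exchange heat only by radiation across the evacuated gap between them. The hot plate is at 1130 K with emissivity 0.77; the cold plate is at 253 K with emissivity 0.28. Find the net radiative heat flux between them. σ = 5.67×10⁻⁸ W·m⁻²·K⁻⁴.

For two infinite grey parallel plates, q = σ(T₁⁴ − T₂⁴)/(1/ε₁ + 1/ε₂ − 1).
T₁⁴ − T₂⁴ = 1.630×10¹² − 4.097×10⁹ = 1.626×10¹² K⁴.
1/ε₁ + 1/ε₂ − 1 = 1.299 + 3.571 − 1 = 3.870.
q = 5.67×10⁻⁸ × 1.626×10¹² / 3.870.

q ≈ 23800 W/m²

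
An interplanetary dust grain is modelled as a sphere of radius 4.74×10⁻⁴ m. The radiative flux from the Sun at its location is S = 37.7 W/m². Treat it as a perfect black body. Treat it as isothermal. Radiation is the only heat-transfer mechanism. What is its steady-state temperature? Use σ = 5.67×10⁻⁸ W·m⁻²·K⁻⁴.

At equilibrium, absorbed power = emitted power.
Absorbing cross-section = πr² = 7.058×10⁻⁷ m²; emitting surface = 4πr² = 2.823×10⁻⁶ m² (ratio 4).
S·A_cross = εσ·A_surf·T⁴  ⇒  T⁴ = S/(4σ).
T⁴ = 1.00·37.7/(4·5.67×10⁻⁸) = 1.662×10⁸ K⁴.
T = (1.662×10⁸)^(1/4).

T ≈ 114 K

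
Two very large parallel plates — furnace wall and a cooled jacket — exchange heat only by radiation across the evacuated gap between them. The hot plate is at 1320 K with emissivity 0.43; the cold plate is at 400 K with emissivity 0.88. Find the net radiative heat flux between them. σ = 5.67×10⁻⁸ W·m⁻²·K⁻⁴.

For two infinite grey parallel plates, q = σ(T₁⁴ − T₂⁴)/(1/ε₁ + 1/ε₂ − 1).
T₁⁴ − T₂⁴ = 3.036×10¹² − 2.560×10¹⁰ = 3.010×10¹² K⁴.
1/ε₁ + 1/ε₂ − 1 = 2.326 + 1.136 − 1 = 2.462.
q = 5.67×10⁻⁸ × 3.010×10¹² / 2.462.

q ≈ 69300 W/m²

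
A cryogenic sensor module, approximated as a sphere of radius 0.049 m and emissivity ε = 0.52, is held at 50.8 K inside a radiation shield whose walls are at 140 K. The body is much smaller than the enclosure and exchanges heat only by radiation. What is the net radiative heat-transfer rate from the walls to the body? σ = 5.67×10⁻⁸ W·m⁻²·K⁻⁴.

For a small grey body in a large enclosure: P_net = εσA(T_body⁴ − T_wall⁴).
A = 4πr² = 0.03017 m²; T_body⁴ − T_wall⁴ = 6.660×10⁶ − 3.842×10⁸ = -3.775×10⁸ K⁴.
|P_net| = 0.52·5.67×10⁻⁸·0.03017·3.775×10⁸.

P_net ≈ 0.336 W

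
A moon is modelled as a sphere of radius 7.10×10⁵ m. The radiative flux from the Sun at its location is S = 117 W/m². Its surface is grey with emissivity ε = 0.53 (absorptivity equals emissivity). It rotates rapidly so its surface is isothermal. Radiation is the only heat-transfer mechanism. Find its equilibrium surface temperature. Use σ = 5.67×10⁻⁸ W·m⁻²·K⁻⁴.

At equilibrium, absorbed power = emitted power.
Absorbing cross-section = πr² = 1.584×10¹² m²; emitting surface = 4πr² = 6.335×10¹² m² (ratio 4).
εS·A_cross = εσ·A_surf·T⁴  ⇒  T⁴ = S/(4σ)   (ε cancels).
T⁴ = 117/(4·5.67×10⁻⁸) = 5.159×10⁸ K⁴.
T = (5.159×10⁸)^(1/4).

T ≈ 151 K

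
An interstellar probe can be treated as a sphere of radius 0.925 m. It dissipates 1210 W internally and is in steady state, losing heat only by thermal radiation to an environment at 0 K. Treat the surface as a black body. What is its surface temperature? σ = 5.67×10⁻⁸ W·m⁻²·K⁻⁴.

T ≈ 211 K

Steady state: internal power = radiated power, P = εσA T⁴.
Radiating area A = 4πr² = 10.75 m².
T⁴ = P/(εσA) = 1210/(1.0·5.67×10⁻⁸·10.75) = 1.985×10⁹ K⁴.
T = (1.985×10⁹)^(1/4).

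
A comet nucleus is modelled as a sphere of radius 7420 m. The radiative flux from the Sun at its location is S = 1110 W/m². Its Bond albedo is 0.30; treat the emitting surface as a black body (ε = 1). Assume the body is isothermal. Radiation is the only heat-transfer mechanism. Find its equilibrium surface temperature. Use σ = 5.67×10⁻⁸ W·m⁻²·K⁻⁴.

T ≈ 242 K

At equilibrium, absorbed power = emitted power.
Absorbing cross-section = πr² = 1.730×10⁸ m²; emitting surface = 4πr² = 6.919×10⁸ m² (ratio 4).
(1−a)S·A_cross = εσ·A_surf·T⁴  ⇒  T⁴ = (1−a)S/(4σ).
T⁴ = 0.700·1110/(4·5.67×10⁻⁸) = 3.426×10⁹ K⁴.
T = (3.426×10⁹)^(1/4).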